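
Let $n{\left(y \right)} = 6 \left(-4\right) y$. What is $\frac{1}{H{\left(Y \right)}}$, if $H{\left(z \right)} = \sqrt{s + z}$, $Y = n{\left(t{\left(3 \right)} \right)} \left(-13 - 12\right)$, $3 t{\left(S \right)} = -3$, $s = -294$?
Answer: $- \frac{i \sqrt{894}}{894} \approx - 0.033445 i$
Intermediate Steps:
$t{\left(S \right)} = -1$ ($t{\left(S \right)} = \frac{1}{3} \left(-3\right) = -1$)
$n{\left(y \right)} = - 24 y$
$Y = -600$ ($Y = \left(-24\right) \left(-1\right) \left(-13 - 12\right) = 24 \left(-25\right) = -600$)
$H{\left(z \right)} = \sqrt{-294 + z}$
$\frac{1}{H{\left(Y \right)}} = \frac{1}{\sqrt{-294 - 600}} = \frac{1}{\sqrt{-894}} = \frac{1}{i \sqrt{894}} = - \frac{i \sqrt{894}}{894}$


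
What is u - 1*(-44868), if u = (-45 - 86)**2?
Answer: 62029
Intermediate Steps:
u = 17161 (u = (-131)**2 = 17161)
u - 1*(-44868) = 17161 - 1*(-44868) = 17161 + 44868 = 62029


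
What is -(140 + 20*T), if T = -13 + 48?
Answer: -840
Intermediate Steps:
T = 35
-(140 + 20*T) = -(140 + 20*35) = -(140 + 700) = -1*840 = -840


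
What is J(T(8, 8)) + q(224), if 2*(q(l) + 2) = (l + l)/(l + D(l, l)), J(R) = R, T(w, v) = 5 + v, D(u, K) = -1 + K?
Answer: 5141/447 ≈ 11.501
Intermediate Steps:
q(l) = -2 + l/(-1 + 2*l) (q(l) = -2 + ((l + l)/(l + (-1 + l)))/2 = -2 + ((2*l)/(-1 + 2*l))/2 = -2 + (2*l/(-1 + 2*l))/2 = -2 + l/(-1 + 2*l))
J(T(8, 8)) + q(224) = (5 + 8) + (2 - 3*224)/(-1 + 2*224) = 13 + (2 - 672)/(-1 + 448) = 13 - 670/447 = 5141/447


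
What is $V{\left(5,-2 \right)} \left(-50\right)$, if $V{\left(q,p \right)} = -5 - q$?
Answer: $500$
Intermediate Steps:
$V{\left(5,-2 \right)} \left(-50\right) = \left(-5 - 5\right) \left(-50\right) = \left(-10\right) \left(-50\right) = 500$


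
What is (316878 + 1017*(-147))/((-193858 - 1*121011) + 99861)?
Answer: -167379/215008 ≈ -0.77848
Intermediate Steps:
(316878 + 1017*(-147))/((-193858 - 1*121011) + 99861) = (316878 - 149499)/((-193858 - 121011) + 99861) = 167379/(-314869 + 99861) = 167379/(-215008) = 167379*(-1/215008) = -167379/215008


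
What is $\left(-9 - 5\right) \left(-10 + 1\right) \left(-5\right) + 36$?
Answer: $-594$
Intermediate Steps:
$\left(-9 - 5\right) \left(-10 + 1\right) \left(-5\right) + 36 = \left(-14\right) \left(-9\right) \left(-5\right) + 36 = 126 \left(-5\right) + 36 = -630 + 36 = -594$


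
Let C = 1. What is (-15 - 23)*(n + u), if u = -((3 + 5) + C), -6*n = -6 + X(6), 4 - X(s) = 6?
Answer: 874/3 ≈ 291.33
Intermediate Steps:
X(s) = -2 (X(s) = 4 - 1*6 = 4 - 6 = -2)
n = 4/3 (n = -(-6 - 2)/6 = -1/6*(-8) = 4/3 ≈ 1.3333)
u = -9 (u = -((3 + 5) + 1) = -(8 + 1) = -1*9 = -9)
(-15 - 23)*(n + u) = (-15 - 23)*(4/3 - 9) = -38*(-23/3) = 874/3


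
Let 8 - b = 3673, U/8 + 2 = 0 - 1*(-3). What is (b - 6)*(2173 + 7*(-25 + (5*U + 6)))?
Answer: -8516720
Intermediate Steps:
U = 8 (U = -16 + 8*(0 - 1*(-3)) = -16 + 8*(0 + 3) = -16 + 8*3 = -16 + 24 = 8)
b = -3665 (b = 8 - 1*3673 = 8 - 3673 = -3665)
(b - 6)*(2173 + 7*(-25 + (5*U + 6))) = (-3665 - 6)*(2173 + 7*(-25 + (5*8 + 6))) = -3671*(2173 + 7*(-25 + (40 + 6))) = -3671*(2173 + 7*(-25 + 46)) = -3671*(2173 + 7*21) = -3671*(2173 + 147) = -3671*2320 = -8516720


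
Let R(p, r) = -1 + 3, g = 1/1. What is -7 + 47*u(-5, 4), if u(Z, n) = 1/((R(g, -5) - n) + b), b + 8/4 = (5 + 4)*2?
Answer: -51/14 ≈ -3.6429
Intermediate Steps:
g = 1
R(p, r) = 2
b = 16 (b = -2 + (5 + 4)*2 = -2 + 9*2 = -2 + 18 = 16)
u(Z, n) = 1/(18 - n) (u(Z, n) = 1/((2 - n) + 16) = 1/(18 - n))
-7 + 47*u(-5, 4) = -7 + 47/(18 - 1*4) = -7 + 47/(18 - 4) = -7 + 47/14 = -51/14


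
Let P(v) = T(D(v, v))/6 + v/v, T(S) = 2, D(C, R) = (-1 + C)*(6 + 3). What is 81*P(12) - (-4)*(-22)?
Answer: 20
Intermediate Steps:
D(C, R) = -9 + 9*C (D(C, R) = (-1 + C)*9 = -9 + 9*C)
P(v) = 4/3 (P(v) = 2/6 + v/v = 2*(⅙) + 1 = ⅓ + 1 = 4/3)
81*P(12) - (-4)*(-22) = 81*(4/3) - (-4)*(-22) = 108 - 1*88 = 108 - 88 = 20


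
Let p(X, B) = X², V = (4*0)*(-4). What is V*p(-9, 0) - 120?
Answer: -120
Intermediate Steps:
V = 0 (V = 0*(-4) = 0)
V*p(-9, 0) - 120 = 0*(-9)² - 120 = 0*81 - 120 = 0 - 120 = -120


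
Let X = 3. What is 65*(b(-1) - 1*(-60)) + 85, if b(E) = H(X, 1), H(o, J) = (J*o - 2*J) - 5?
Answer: 3725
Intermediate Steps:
H(o, J) = -5 - 2*J + J*o (H(o, J) = (-2*J + J*o) - 5 = -5 - 2*J + J*o)
b(E) = -4 (b(E) = -5 - 2*1 + 1*3 = -5 - 2 + 3 = -4)
65*(b(-1) - 1*(-60)) + 85 = 65*(-4 - 1*(-60)) + 85 = 65*(-4 + 60) + 85 = 65*56 + 85 = 3640 + 85 = 3725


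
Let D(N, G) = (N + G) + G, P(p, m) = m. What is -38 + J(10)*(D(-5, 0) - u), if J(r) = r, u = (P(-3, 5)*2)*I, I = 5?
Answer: -588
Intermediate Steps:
D(N, G) = N + 2*G (D(N, G) = (G + N) + G = N + 2*G)
u = 50 (u = (5*2)*5 = 10*5 = 50)
-38 + J(10)*(D(-5, 0) - u) = -38 + 10*((-5 + 2*0) - 1*50) = -38 + 10*((-5 + 0) - 50) = -38 + 10*(-5 - 50) = -38 + 10*(-55) = -38 - 550 = -588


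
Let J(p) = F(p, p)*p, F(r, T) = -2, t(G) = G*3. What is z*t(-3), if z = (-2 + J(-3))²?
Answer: -144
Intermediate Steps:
t(G) = 3*G
J(p) = -2*p
z = 16 (z = (-2 - 2*(-3))² = (-2 + 6)² = 4² = 16)
z*t(-3) = 16*(3*(-3)) = 16*(-9) = -144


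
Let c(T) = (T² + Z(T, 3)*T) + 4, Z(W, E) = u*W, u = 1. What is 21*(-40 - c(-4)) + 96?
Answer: -1500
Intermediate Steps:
Z(W, E) = W (Z(W, E) = 1*W = W)
c(T) = 4 + 2*T² (c(T) = (T² + T*T) + 4 = (T² + T²) + 4 = 2*T² + 4 = 4 + 2*T²)
21*(-40 - c(-4)) + 96 = 21*(-40 - (4 + 2*(-4)²)) + 96 = 21*(-40 - (4 + 2*16)) + 96 = 21*(-40 - (4 + 32)) + 96 = 21*(-40 - 1*36) + 96 = 21*(-40 - 36) + 96 = 21*(-76) + 96 = -1596 + 96 = -1500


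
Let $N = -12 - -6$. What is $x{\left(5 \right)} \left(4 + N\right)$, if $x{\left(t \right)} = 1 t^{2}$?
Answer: $-50$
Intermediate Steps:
$N = -6$ ($N = -12 + 6 = -6$)
$x{\left(t \right)} = t^{2}$
$x{\left(5 \right)} \left(4 + N\right) = 5^{2} \left(4 - 6\right) = 25 \left(-2\right) = -50$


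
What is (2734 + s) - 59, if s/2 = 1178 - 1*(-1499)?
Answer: 8029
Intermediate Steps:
s = 5354 (s = 2*(1178 - 1*(-1499)) = 2*(1178 + 1499) = 2*2677 = 5354)
(2734 + s) - 59 = (2734 + 5354) - 59 = 8088 - 59 = 8029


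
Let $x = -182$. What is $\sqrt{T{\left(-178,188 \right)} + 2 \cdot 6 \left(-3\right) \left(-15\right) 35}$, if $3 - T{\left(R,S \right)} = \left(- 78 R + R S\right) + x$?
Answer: $\sqrt{38665} \approx 196.63$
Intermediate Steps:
$T{\left(R,S \right)} = 185 + 78 R - R S$ ($T{\left(R,S \right)} = 3 - \left(\left(- 78 R + R S\right) - 182\right) = 3 - \left(-182 - 78 R + R S\right) = 3 + \left(182 + 78 R - R S\right) = 185 + 78 R - R S$)
$\sqrt{T{\left(-178,188 \right)} + 2 \cdot 6 \left(-3\right) \left(-15\right) 35} = \sqrt{\left(185 + 78 \left(-178\right) - \left(-178\right) 188\right) + 2 \cdot 6 \left(-3\right) \left(-15\right) 35} = \sqrt{\left(185 - 13884 + 33464\right) + 12 \left(-3\right) \left(-15\right) 35} = \sqrt{19765 + \left(-36\right) \left(-15\right) 35} = \sqrt{19765 + 540 \cdot 35} = \sqrt{19765 + 18900} = \sqrt{38665}$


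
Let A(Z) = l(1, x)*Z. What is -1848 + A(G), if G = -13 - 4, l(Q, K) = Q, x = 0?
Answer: -1865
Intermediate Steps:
G = -17
A(Z) = Z (A(Z) = 1*Z = Z)
-1848 + A(G) = -1848 - 17 = -1865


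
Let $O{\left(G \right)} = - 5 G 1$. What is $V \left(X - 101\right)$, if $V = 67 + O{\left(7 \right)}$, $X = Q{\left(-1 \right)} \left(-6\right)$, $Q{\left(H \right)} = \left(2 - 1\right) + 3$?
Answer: $-4000$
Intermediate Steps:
$O{\left(G \right)} = - 5 G$
$Q{\left(H \right)} = 4$ ($Q{\left(H \right)} = 1 + 3 = 4$)
$X = -24$ ($X = 4 \left(-6\right) = -24$)
$V = 32$ ($V = 67 - 35 = 32$)
$V \left(X - 101\right) = 32 \left(-24 - 101\right) = 32 \left(-125\right) = -4000$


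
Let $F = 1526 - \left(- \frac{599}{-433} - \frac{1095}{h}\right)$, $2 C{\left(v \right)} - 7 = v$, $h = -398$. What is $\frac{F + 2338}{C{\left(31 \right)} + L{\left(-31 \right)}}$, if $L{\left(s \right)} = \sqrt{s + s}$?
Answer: $\frac{12638534741}{72897282} - \frac{665186039 i \sqrt{62}}{72897282} \approx 173.37 - 71.85 i$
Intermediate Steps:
$L{\left(s \right)} = \sqrt{2} \sqrt{s}$ ($L{\left(s \right)} = \sqrt{2 s} = \sqrt{2} \sqrt{s}$)
$C{\left(v \right)} = \frac{7}{2} + \frac{v}{2}$
$F = \frac{262269147}{172334}$ ($F = 1526 - \left(- \frac{599}{-433} - \frac{1095}{-398}\right) = 1526 - \left(\left(-599\right) \left(- \frac{1}{433}\right) - - \frac{1095}{398}\right) = 1526 - \left(\frac{599}{433} + \frac{1095}{398}\right) = 1526 - \frac{712537}{172334} = \frac{262269147}{172334} \approx 1521.9$)
$\frac{F + 2338}{C{\left(31 \right)} + L{\left(-31 \right)}} = \frac{\frac{262269147}{172334} + 2338}{\left(\frac{7}{2} + \frac{1}{2} \cdot 31\right) + \sqrt{2} \sqrt{-31}} = \frac{665186039}{172334 \left(\left(\frac{7}{2} + \frac{31}{2}\right) + \sqrt{2} i \sqrt{31}\right)} = \frac{665186039}{172334 \left(19 + i \sqrt{62}\right)}$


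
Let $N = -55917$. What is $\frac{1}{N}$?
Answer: $- \frac{1}{55917} \approx -1.7884 \cdot 10^{-5}$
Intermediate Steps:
$\frac{1}{N} = \frac{1}{-55917} = - \frac{1}{55917}$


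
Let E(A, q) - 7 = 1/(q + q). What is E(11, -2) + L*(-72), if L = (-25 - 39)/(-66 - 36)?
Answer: -2613/68 ≈ -38.426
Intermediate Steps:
E(A, q) = 7 + 1/(2*q) (E(A, q) = 7 + 1/(q + q) = 7 + 1/(2*q))
L = 32/51 (L = -64/(-102) = -64*(-1/102) = 32/51 ≈ 0.62745)
E(11, -2) + L*(-72) = (7 + (½)/(-2)) + (32/51)*(-72) = (7 + (½)*(-½)) - 768/17 = (7 - ¼) - 768/17 = 27/4 - 768/17 = -2613/68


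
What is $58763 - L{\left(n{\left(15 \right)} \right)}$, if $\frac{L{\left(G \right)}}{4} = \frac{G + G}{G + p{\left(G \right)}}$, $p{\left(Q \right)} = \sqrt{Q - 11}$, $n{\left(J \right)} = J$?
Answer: $\frac{998851}{17} \approx 58756.0$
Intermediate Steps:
$p{\left(Q \right)} = \sqrt{-11 + Q}$
$L{\left(G \right)} = \frac{8 G}{G + \sqrt{-11 + G}}$ ($L{\left(G \right)} = 4 \frac{G + G}{G + \sqrt{-11 + G}} = 4 \frac{2 G}{G + \sqrt{-11 + G}} = \frac{8 G}{G + \sqrt{-11 + G}}$)
$58763 - L{\left(n{\left(15 \right)} \right)} = 58763 - 8 \cdot 15 \frac{1}{15 + \sqrt{-11 + 15}} = 58763 - 8 \cdot 15 \frac{1}{15 + \sqrt{4}} = 58763 - 8 \cdot 15 \frac{1}{15 + 2} = 58763 - 8 \cdot 15 \cdot \frac{1}{17} = 58763 - \frac{120}{17} = \frac{998851}{17}$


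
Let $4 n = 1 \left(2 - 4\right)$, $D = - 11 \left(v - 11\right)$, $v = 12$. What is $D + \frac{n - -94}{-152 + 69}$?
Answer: $- \frac{2013}{166} \approx -12.127$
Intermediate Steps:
$D = -11$ ($D = - 11 \left(12 - 11\right) = \left(-11\right) 1 = -11$)
$n = - \frac{1}{2}$ ($n = \frac{1 \left(2 - 4\right)}{4} = \frac{1 \left(-2\right)}{4} = \frac{1}{4} \left(-2\right) = - \frac{1}{2} \approx -0.5$)
$D + \frac{n - -94}{-152 + 69} = -11 + \frac{- \frac{1}{2} - -94}{-152 + 69} = -11 + \frac{- \frac{1}{2} + 94}{-83} = -11 + \frac{187}{2} \left(- \frac{1}{83}\right) = -11 - \frac{187}{166} = - \frac{2013}{166}$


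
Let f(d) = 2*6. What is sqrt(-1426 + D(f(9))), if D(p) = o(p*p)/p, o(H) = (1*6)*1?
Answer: I*sqrt(5702)/2 ≈ 37.756*I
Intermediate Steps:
o(H) = 6 (o(H) = 6*1 = 6)
f(d) = 12
D(p) = 6/p
sqrt(-1426 + D(f(9))) = sqrt(-1426 + 6/12) = sqrt(-1426 + 6*(1/12)) = sqrt(-1426 + 1/2) = sqrt(-2851/2) = I*sqrt(5702)/2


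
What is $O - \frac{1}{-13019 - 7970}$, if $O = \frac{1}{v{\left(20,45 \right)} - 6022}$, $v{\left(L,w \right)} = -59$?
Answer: $- \frac{14908}{127634109} \approx -0.0001168$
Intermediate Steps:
$O = - \frac{1}{6081}$ ($O = \frac{1}{-59 - 6022} = \frac{1}{-6081} = - \frac{1}{6081} \approx -0.00016445$)
$O - \frac{1}{-13019 - 7970} = - \frac{1}{6081} - \frac{1}{-13019 - 7970} = - \frac{1}{6081} - \frac{1}{-20989} = - \frac{1}{6081} - - \frac{1}{20989} = - \frac{1}{6081} + \frac{1}{20989} = - \frac{14908}{127634109}$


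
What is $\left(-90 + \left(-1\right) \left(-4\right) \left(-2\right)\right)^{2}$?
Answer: $9604$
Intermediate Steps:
$\left(-90 + \left(-1\right) \left(-4\right) \left(-2\right)\right)^{2} = \left(-90 + 4 \left(-2\right)\right)^{2} = \left(-90 - 8\right)^{2} = \left(-98\right)^{2} = 9604$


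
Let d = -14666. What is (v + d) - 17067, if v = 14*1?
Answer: -31719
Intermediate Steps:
v = 14
(v + d) - 17067 = (14 - 14666) - 17067 = -14652 - 17067 = -31719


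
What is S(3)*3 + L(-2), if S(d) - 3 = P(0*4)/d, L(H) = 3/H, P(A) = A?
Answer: 15/2 ≈ 7.5000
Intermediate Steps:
S(d) = 3 (S(d) = 3 + (0*4)/d = 3 + 0/d = 3 + 0 = 3)
S(3)*3 + L(-2) = 3*3 + 3/(-2) = 9 + 3*(-½) = 9 - 3/2 = 15/2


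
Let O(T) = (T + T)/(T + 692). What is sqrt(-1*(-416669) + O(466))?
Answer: sqrt(139684802043)/579 ≈ 645.50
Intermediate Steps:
O(T) = 2*T/(692 + T) (O(T) = (2*T)/(692 + T) = 2*T/(692 + T))
sqrt(-1*(-416669) + O(466)) = sqrt(-1*(-416669) + 2*466/(692 + 466)) = sqrt(416669 + 2*466/1158) = sqrt(416669 + 2*466*(1/1158)) = sqrt(416669 + 466/579) = sqrt(241251817/579) = sqrt(139684802043)/579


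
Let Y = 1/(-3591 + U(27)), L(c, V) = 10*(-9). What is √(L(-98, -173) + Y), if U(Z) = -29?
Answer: 7*I*√6017345/1810 ≈ 9.4868*I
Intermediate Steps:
L(c, V) = -90
Y = -1/3620 (Y = 1/(-3591 - 29) = 1/(-3620) = -1/3620 ≈ -0.00027624)
√(L(-98, -173) + Y) = √(-90 - 1/3620) = √(-325801/3620) = 7*I*√6017345/1810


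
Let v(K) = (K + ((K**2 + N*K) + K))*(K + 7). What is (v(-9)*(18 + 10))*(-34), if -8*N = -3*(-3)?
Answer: 139230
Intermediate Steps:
N = -9/8 (N = -(-3)*(-3)/8 = -1/8*9 = -9/8 ≈ -1.1250)
v(K) = (7 + K)*(K**2 + 7*K/8) (v(K) = (K + ((K**2 - 9*K/8) + K))*(K + 7) = (K + (K**2 - K/8))*(7 + K) = (K**2 + 7*K/8)*(7 + K) = (7 + K)*(K**2 + 7*K/8))
(v(-9)*(18 + 10))*(-34) = (((1/8)*(-9)*(49 + 8*(-9)**2 + 63*(-9)))*(18 + 10))*(-34) = (((1/8)*(-9)*(49 + 8*81 - 567))*28)*(-34) = (((1/8)*(-9)*(49 + 648 - 567))*28)*(-34) = (((1/8)*(-9)*130)*28)*(-34) = -585/4*28*(-34) = -4095*(-34) = 139230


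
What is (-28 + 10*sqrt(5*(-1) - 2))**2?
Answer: 84 - 560*I*sqrt(7) ≈ 84.0 - 1481.6*I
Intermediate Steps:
(-28 + 10*sqrt(5*(-1) - 2))**2 = (-28 + 10*sqrt(-5 - 2))**2 = (-28 + 10*sqrt(-7))**2 = (-28 + 10*(I*sqrt(7)))**2 = (-28 + 10*I*sqrt(7))**2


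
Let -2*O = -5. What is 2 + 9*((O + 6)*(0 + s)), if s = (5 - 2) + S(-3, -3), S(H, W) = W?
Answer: 2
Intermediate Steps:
O = 5/2 (O = -½*(-5) = 5/2 ≈ 2.5000)
s = 0 (s = (5 - 2) - 3 = 3 - 3 = 0)
2 + 9*((O + 6)*(0 + s)) = 2 + 9*((5/2 + 6)*(0 + 0)) = 2 + 9*((17/2)*0) = 2 + 9*0 = 2 + 0 = 2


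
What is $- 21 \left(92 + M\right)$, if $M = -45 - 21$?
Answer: $-546$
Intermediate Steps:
$M = -66$ ($M = -45 - 21 = -66$)
$- 21 \left(92 + M\right) = - 21 \left(92 - 66\right) = \left(-21\right) 26 = -546$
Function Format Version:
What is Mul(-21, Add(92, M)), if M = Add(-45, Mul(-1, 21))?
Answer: -546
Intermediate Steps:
M = -66 (M = Add(-45, -21) = -66)
Mul(-21, Add(92, M)) = Mul(-21, Add(92, -66)) = Mul(-21, 26) = -546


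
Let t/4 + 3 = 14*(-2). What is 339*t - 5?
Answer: -42041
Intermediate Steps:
t = -124 (t = -12 + 4*(14*(-2)) = -12 + 4*(-28) = -12 - 112 = -124)
339*t - 5 = 339*(-124) - 5 = -42036 - 5 = -42041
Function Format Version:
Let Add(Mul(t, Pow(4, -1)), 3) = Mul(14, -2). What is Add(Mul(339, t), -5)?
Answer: -42041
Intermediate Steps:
t = -124 (t = Add(-12, Mul(4, Mul(14, -2))) = Add(-12, Mul(4, -28)) = Add(-12, -112) = -124)
Add(Mul(339, t), -5) = Add(Mul(339, -124), -5) = Add(-42036, -5) = -42041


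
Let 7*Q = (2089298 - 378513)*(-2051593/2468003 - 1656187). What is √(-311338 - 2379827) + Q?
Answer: -6992793545904220890/17276021 + I*√2691165 ≈ -4.0477e+11 + 1640.5*I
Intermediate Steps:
Q = -6992793545904220890/17276021 (Q = ((2089298 - 378513)*(-2051593/2468003 - 1656187))/7 = (1710785*(-2051593*1/2468003 - 1656187))/7 = (1710785*(-2051593/2468003 - 1656187))/7 = (1710785*(-4087476536154/2468003))/7 = (⅐)*(-6992793545904220890/2468003) = -6992793545904220890/17276021 ≈ -4.0477e+11)
√(-311338 - 2379827) + Q = √(-311338 - 2379827) - 6992793545904220890/17276021 = √(-2691165) - 6992793545904220890/17276021 = I*√2691165 - 6992793545904220890/17276021 = -6992793545904220890/17276021 + I*√2691165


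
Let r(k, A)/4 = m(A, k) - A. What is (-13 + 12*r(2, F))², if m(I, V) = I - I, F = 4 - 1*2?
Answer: 11881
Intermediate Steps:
F = 2 (F = 4 - 2 = 2)
m(I, V) = 0
r(k, A) = -4*A (r(k, A) = 4*(0 - A) = 4*(-A) = -4*A)
(-13 + 12*r(2, F))² = (-13 + 12*(-4*2))² = (-13 + 12*(-8))² = (-13 - 96)² = (-109)² = 11881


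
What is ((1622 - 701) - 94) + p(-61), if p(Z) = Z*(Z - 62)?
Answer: 8330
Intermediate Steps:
p(Z) = Z*(-62 + Z)
((1622 - 701) - 94) + p(-61) = ((1622 - 701) - 94) - 61*(-62 - 61) = (921 - 94) - 61*(-123) = 827 + 7503 = 8330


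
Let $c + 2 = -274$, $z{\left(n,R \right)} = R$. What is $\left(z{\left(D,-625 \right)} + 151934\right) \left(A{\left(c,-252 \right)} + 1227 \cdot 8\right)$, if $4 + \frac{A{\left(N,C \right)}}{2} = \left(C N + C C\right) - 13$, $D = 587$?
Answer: $41745245246$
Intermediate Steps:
$c = -276$ ($c = -2 - 274 = -276$)
$A{\left(N,C \right)} = -34 + 2 C^{2} + 2 C N$ ($A{\left(N,C \right)} = -8 + 2 \left(\left(C N + C C\right) - 13\right) = -8 + 2 \left(\left(C N + C^{2}\right) - 13\right) = -8 + 2 \left(\left(C^{2} + C N\right) - 13\right) = -8 + 2 \left(-13 + C^{2} + C N\right) = -8 + \left(-26 + 2 C^{2} + 2 C N\right) = -34 + 2 C^{2} + 2 C N$)
$\left(z{\left(D,-625 \right)} + 151934\right) \left(A{\left(c,-252 \right)} + 1227 \cdot 8\right) = \left(-625 + 151934\right) \left(\left(-34 + 2 \left(-252\right)^{2} + 2 \left(-252\right) \left(-276\right)\right) + 1227 \cdot 8\right) = 151309 \left(\left(-34 + 2 \cdot 63504 + 139104\right) + 9816\right) = 151309 \left(\left(-34 + 127008 + 139104\right) + 9816\right) = 151309 \left(266078 + 9816\right) = 151309 \cdot 275894 = 41745245246$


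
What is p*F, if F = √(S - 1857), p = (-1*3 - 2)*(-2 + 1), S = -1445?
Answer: 5*I*√3302 ≈ 287.31*I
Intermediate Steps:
p = 5 (p = (-3 - 2)*(-1) = -5*(-1) = 5)
F = I*√3302 (F = √(-1445 - 1857) = √(-3302) = I*√3302 ≈ 57.463*I)
p*F = 5*(I*√3302) = 5*I*√3302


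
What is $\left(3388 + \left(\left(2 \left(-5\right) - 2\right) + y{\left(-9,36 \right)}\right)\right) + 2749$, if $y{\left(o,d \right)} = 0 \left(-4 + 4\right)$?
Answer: $6125$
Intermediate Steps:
$y{\left(o,d \right)} = 0$ ($y{\left(o,d \right)} = 0 \cdot 0 = 0$)
$\left(3388 + \left(\left(2 \left(-5\right) - 2\right) + y{\left(-9,36 \right)}\right)\right) + 2749 = \left(3388 + \left(\left(2 \left(-5\right) - 2\right) + 0\right)\right) + 2749 = \left(3388 + \left(\left(-10 - 2\right) + 0\right)\right) + 2749 = \left(3388 + \left(-12 + 0\right)\right) + 2749 = \left(3388 - 12\right) + 2749 = 3376 + 2749 = 6125$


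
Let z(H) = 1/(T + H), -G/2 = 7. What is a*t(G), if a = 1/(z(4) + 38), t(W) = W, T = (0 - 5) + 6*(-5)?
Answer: -434/1177 ≈ -0.36873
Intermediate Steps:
G = -14 (G = -2*7 = -14)
T = -35 (T = -5 - 30 = -35)
z(H) = 1/(-35 + H)
a = 31/1177 (a = 1/(1/(-35 + 4) + 38) = 1/(1/(-31) + 38) = 1/(-1/31 + 38) = 1/(1177/31) = 31/1177 ≈ 0.026338)
a*t(G) = (31/1177)*(-14) = -434/1177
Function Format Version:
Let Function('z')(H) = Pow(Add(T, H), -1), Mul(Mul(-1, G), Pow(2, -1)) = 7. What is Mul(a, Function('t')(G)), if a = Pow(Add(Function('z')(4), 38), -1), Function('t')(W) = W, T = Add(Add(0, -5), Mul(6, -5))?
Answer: Rational(-434, 1177) ≈ -0.36873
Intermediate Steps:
G = -14 (G = Mul(-2, 7) = -14)
T = -35 (T = Add(-5, -30) = -35)
Function('z')(H) = Pow(Add(-35, H), -1)
a = Rational(31, 1177) (a = Pow(Add(Pow(Add(-35, 4), -1), 38), -1) = Pow(Add(Pow(-31, -1), 38), -1) = Pow(Add(Rational(-1, 31), 38), -1) = Pow(Rational(1177, 31), -1) = Rational(31, 1177) ≈ 0.026338)
Mul(a, Function('t')(G)) = Mul(Rational(31, 1177), -14) = Rational(-434, 1177)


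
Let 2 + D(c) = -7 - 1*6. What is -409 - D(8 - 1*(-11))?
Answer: -394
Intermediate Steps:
D(c) = -15 (D(c) = -2 + (-7 - 1*6) = -2 + (-7 - 6) = -2 - 13 = -15)
-409 - D(8 - 1*(-11)) = -409 - 1*(-15) = -409 + 15 = -394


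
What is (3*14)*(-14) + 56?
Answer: -532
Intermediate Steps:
(3*14)*(-14) + 56 = 42*(-14) + 56 = -588 + 56 = -532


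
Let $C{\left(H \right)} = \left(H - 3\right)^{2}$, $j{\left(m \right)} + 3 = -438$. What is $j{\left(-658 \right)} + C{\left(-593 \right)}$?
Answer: $354775$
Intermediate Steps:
$j{\left(m \right)} = -441$ ($j{\left(m \right)} = -3 - 438 = -441$)
$C{\left(H \right)} = \left(-3 + H\right)^{2}$
$j{\left(-658 \right)} + C{\left(-593 \right)} = -441 + \left(-3 - 593\right)^{2} = -441 + \left(-596\right)^{2} = -441 + 355216 = 354775$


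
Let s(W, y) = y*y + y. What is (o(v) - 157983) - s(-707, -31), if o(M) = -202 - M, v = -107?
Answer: -159008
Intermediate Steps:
s(W, y) = y + y² (s(W, y) = y² + y = y + y²)
(o(v) - 157983) - s(-707, -31) = ((-202 - 1*(-107)) - 157983) - (-31)*(1 - 31) = ((-202 + 107) - 157983) - (-31)*(-30) = (-95 - 157983) - 1*930 = -158078 - 930 = -159008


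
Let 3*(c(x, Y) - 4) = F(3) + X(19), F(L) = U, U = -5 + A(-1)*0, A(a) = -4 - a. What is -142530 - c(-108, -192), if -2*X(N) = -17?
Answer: -855211/6 ≈ -1.4254e+5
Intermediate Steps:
X(N) = 17/2 (X(N) = -½*(-17) = 17/2)
U = -5 (U = -5 + (-4 - 1*(-1))*0 = -5 + (-4 + 1)*0 = -5 - 3*0 = -5 + 0 = -5)
F(L) = -5
c(x, Y) = 31/6 (c(x, Y) = 4 + (-5 + 17/2)/3 = 4 + (⅓)*(7/2) = 4 + 7/6 = 31/6)
-142530 - c(-108, -192) = -142530 - 1*31/6 = -142530 - 31/6 = -855211/6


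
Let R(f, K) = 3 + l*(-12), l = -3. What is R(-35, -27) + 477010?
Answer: 477049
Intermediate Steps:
R(f, K) = 39 (R(f, K) = 3 - 3*(-12) = 3 + 36 = 39)
R(-35, -27) + 477010 = 39 + 477010 = 477049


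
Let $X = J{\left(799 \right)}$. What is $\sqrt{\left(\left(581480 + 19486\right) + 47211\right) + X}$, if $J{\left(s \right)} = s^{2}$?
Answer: $\sqrt{1286578} \approx 1134.3$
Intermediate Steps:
$X = 638401$ ($X = 799^{2} = 638401$)
$\sqrt{\left(\left(581480 + 19486\right) + 47211\right) + X} = \sqrt{\left(\left(581480 + 19486\right) + 47211\right) + 638401} = \sqrt{\left(600966 + 47211\right) + 638401} = \sqrt{648177 + 638401} = \sqrt{1286578}$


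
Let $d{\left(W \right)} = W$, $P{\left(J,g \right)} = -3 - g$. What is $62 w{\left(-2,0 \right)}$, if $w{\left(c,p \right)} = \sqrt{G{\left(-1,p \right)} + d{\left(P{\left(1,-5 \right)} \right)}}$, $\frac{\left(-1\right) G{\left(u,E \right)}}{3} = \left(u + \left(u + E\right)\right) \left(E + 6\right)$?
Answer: $62 \sqrt{38} \approx 382.19$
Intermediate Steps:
$G{\left(u,E \right)} = - 3 \left(6 + E\right) \left(E + 2 u\right)$ ($G{\left(u,E \right)} = - 3 \left(u + \left(u + E\right)\right) \left(E + 6\right) = - 3 \left(u + \left(E + u\right)\right) \left(6 + E\right) = - 3 \left(E + 2 u\right) \left(6 + E\right) = - 3 \left(6 + E\right) \left(E + 2 u\right)$)
$w{\left(c,p \right)} = \sqrt{38 - 12 p - 3 p^{2}}$ ($w{\left(c,p \right)} = \sqrt{\left(\left(-36\right) \left(-1\right) - 18 p - 3 p^{2} - 6 p \left(-1\right)\right) - -2} = \sqrt{\left(36 - 18 p - 3 p^{2} + 6 p\right) + \left(-3 + 5\right)} = \sqrt{\left(36 - 12 p - 3 p^{2}\right) + 2} = \sqrt{38 - 12 p - 3 p^{2}}$)
$62 w{\left(-2,0 \right)} = 62 \sqrt{38 - 0 - 3 \cdot 0^{2}} = 62 \sqrt{38 + 0 - 0} = 62 \sqrt{38 + 0 + 0} = 62 \sqrt{38}$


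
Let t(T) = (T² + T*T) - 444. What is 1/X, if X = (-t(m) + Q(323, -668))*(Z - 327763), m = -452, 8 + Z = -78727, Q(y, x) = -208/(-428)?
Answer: 107/17753188777008 ≈ 6.0271e-12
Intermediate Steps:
Q(y, x) = 52/107 (Q(y, x) = -208*(-1/428) = 52/107)
Z = -78735 (Z = -8 - 78727 = -78735)
t(T) = -444 + 2*T² (t(T) = (T² + T²) - 444 = 2*T² - 444 = -444 + 2*T²)
X = 17753188777008/107 (X = (-(-444 + 2*(-452)²) + 52/107)*(-78735 - 327763) = (-(-444 + 2*204304) + 52/107)*(-406498) = (-(-444 + 408608) + 52/107)*(-406498) = (-1*408164 + 52/107)*(-406498) = (-408164 + 52/107)*(-406498) = -43673496/107*(-406498) = 17753188777008/107 ≈ 1.6592e+11)
1/X = 1/(17753188777008/107) = 107/17753188777008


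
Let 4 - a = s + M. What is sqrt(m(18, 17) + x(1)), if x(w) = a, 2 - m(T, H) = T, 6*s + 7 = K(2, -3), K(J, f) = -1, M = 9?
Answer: I*sqrt(177)/3 ≈ 4.4347*I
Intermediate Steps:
s = -4/3 (s = -7/6 + (1/6)*(-1) = -7/6 - 1/6 = -4/3 ≈ -1.3333)
m(T, H) = 2 - T
a = -11/3 (a = 4 - (-4/3 + 9) = 4 - 1*23/3 = 4 - 23/3 = -11/3 ≈ -3.6667)
x(w) = -11/3
sqrt(m(18, 17) + x(1)) = sqrt((2 - 1*18) - 11/3) = sqrt((2 - 18) - 11/3) = sqrt(-16 - 11/3) = sqrt(-59/3) = I*sqrt(177)/3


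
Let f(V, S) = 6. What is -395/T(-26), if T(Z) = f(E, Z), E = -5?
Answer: -395/6 ≈ -65.833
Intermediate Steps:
T(Z) = 6
-395/T(-26) = -395/6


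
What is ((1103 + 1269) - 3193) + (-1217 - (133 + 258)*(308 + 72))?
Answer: -150618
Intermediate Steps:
((1103 + 1269) - 3193) + (-1217 - (133 + 258)*(308 + 72)) = (2372 - 3193) + (-1217 - 391*380) = -821 + (-1217 - 1*148580) = -821 + (-1217 - 148580) = -821 - 149797 = -150618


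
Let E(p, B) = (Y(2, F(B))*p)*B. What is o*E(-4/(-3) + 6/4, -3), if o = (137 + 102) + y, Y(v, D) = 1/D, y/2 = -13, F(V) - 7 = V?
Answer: -3621/8 ≈ -452.63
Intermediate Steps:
F(V) = 7 + V
y = -26 (y = 2*(-13) = -26)
E(p, B) = B*p/(7 + B) (E(p, B) = (p/(7 + B))*B = B*p/(7 + B))
o = 213 (o = (137 + 102) - 26 = 239 - 26 = 213)
o*E(-4/(-3) + 6/4, -3) = 213*(-3*(-4/(-3) + 6/4)/(7 - 3)) = 213*(-3*(-4*(-1/3) + 6*(1/4))/4) = 213*(-3*(4/3 + 3/2)*1/4) = 213*(-3*17/6*1/4) = 213*(-17/8) = -3621/8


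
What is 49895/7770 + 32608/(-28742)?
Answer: 16867399/3190362 ≈ 5.2870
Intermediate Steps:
49895/7770 + 32608/(-28742) = 49895*(1/7770) + 32608*(-1/28742) = 9979/1554 - 16304/14371 = 16867399/3190362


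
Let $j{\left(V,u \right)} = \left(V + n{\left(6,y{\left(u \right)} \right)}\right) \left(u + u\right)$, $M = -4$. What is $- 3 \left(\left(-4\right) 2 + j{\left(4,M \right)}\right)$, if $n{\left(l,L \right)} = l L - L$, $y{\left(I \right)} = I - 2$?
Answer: $-600$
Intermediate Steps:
$y{\left(I \right)} = -2 + I$ ($y{\left(I \right)} = I - 2 = -2 + I$)
$n{\left(l,L \right)} = - L + L l$ ($n{\left(l,L \right)} = L l - L = - L + L l$)
$j{\left(V,u \right)} = 2 u \left(-10 + V + 5 u\right)$ ($j{\left(V,u \right)} = \left(V + \left(-2 + u\right) \left(-1 + 6\right)\right) \left(u + u\right) = \left(V + \left(-2 + u\right) 5\right) 2 u = \left(V + \left(-10 + 5 u\right)\right) 2 u = \left(-10 + V + 5 u\right) 2 u = 2 u \left(-10 + V + 5 u\right)$)
$- 3 \left(\left(-4\right) 2 + j{\left(4,M \right)}\right) = - 3 \left(\left(-4\right) 2 + 2 \left(-4\right) \left(-10 + 4 + 5 \left(-4\right)\right)\right) = - 3 \left(-8 + 2 \left(-4\right) \left(-10 + 4 - 20\right)\right) = - 3 \left(-8 + 2 \left(-4\right) \left(-26\right)\right) = - 3 \left(-8 + 208\right) = \left(-3\right) 200 = -600$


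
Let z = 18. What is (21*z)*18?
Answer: 6804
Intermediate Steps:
(21*z)*18 = (21*18)*18 = 378*18 = 6804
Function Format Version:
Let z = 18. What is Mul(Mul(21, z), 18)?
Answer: 6804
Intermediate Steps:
Mul(Mul(21, z), 18) = Mul(Mul(21, 18), 18) = Mul(378, 18) = 6804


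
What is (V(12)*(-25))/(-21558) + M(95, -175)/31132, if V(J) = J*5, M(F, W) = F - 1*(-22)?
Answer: 8203381/111857276 ≈ 0.073338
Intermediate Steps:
M(F, W) = 22 + F (M(F, W) = F + 22 = 22 + F)
V(J) = 5*J
(V(12)*(-25))/(-21558) + M(95, -175)/31132 = ((5*12)*(-25))/(-21558) + (22 + 95)/31132 = (60*(-25))*(-1/21558) + 117*(1/31132) = -1500*(-1/21558) + 117/31132 = 250/3593 + 117/31132 = 8203381/111857276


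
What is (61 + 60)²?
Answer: 14641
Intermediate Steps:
(61 + 60)² = 121² = 14641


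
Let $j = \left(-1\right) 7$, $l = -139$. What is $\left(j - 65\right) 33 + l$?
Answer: $-2515$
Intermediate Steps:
$j = -7$
$\left(j - 65\right) 33 + l = \left(-7 - 65\right) 33 - 139 = \left(-72\right) 33 - 139 = -2376 - 139 = -2515$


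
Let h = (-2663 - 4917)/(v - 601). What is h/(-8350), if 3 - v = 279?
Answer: -758/732295 ≈ -0.0010351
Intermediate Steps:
v = -276 (v = 3 - 1*279 = 3 - 279 = -276)
h = 7580/877 (h = (-2663 - 4917)/(-276 - 601) = -7580/(-877) = -7580*(-1/877) = 7580/877 ≈ 8.6431)
h/(-8350) = (7580/877)/(-8350) = (7580/877)*(-1/8350) = -758/732295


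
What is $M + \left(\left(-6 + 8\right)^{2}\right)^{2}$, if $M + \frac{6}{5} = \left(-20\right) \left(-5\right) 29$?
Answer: $\frac{14574}{5} \approx 2914.8$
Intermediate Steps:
$M = \frac{14494}{5}$ ($M = - \frac{6}{5} + \left(-20\right) \left(-5\right) 29 = - \frac{6}{5} + 100 \cdot 29 = - \frac{6}{5} + 2900 = \frac{14494}{5} \approx 2898.8$)
$M + \left(\left(-6 + 8\right)^{2}\right)^{2} = \frac{14494}{5} + \left(\left(-6 + 8\right)^{2}\right)^{2} = \frac{14494}{5} + \left(2^{2}\right)^{2} = \frac{14494}{5} + 4^{2} = \frac{14494}{5} + 16 = \frac{14574}{5}$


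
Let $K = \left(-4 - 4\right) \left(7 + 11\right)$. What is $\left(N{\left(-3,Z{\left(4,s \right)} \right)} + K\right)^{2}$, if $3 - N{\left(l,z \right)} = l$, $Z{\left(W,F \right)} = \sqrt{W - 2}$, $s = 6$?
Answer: $19044$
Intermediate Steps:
$Z{\left(W,F \right)} = \sqrt{-2 + W}$
$N{\left(l,z \right)} = 3 - l$
$K = -144$ ($K = \left(-8\right) 18 = -144$)
$\left(N{\left(-3,Z{\left(4,s \right)} \right)} + K\right)^{2} = \left(\left(3 - -3\right) - 144\right)^{2} = \left(\left(3 + 3\right) - 144\right)^{2} = \left(6 - 144\right)^{2} = \left(-138\right)^{2} = 19044$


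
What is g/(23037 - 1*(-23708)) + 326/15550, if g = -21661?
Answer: -32158968/72688475 ≈ -0.44242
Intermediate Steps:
g/(23037 - 1*(-23708)) + 326/15550 = -21661/(23037 - 1*(-23708)) + 326/15550 = -21661/(23037 + 23708) + 326*(1/15550) = -21661/46745 + 163/7775 = -32158968/72688475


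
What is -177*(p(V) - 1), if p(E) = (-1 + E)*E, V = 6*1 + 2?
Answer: -9735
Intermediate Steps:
V = 8 (V = 6 + 2 = 8)
p(E) = E*(-1 + E)
-177*(p(V) - 1) = -177*(8*(-1 + 8) - 1) = -177*(8*7 - 1) = -177*(56 - 1) = -177*55 = -9735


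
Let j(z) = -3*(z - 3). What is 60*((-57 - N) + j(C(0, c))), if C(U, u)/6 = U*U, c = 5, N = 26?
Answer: -4440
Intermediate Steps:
C(U, u) = 6*U² (C(U, u) = 6*(U*U) = 6*U²)
j(z) = 9 - 3*z (j(z) = -3*(-3 + z) = 9 - 3*z)
60*((-57 - N) + j(C(0, c))) = 60*((-57 - 1*26) + (9 - 18*0²)) = 60*((-57 - 26) + (9 - 18*0)) = 60*(-83 + (9 - 3*0)) = 60*(-83 + (9 + 0)) = 60*(-83 + 9) = 60*(-74) = -4440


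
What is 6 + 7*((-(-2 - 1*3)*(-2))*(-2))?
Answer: 146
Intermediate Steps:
6 + 7*((-(-2 - 1*3)*(-2))*(-2)) = 6 + 7*((-(-2 - 3)*(-2))*(-2)) = 6 + 7*((-1*(-5)*(-2))*(-2)) = 6 + 7*((5*(-2))*(-2)) = 6 + 7*(-10*(-2)) = 6 + 7*20 = 6 + 140 = 146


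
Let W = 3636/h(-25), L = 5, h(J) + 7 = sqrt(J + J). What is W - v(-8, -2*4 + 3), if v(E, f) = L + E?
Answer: 15*(sqrt(2) - 241*I)/(5*sqrt(2) + 7*I) ≈ -254.09 - 259.7*I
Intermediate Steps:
h(J) = -7 + sqrt(2)*sqrt(J) (h(J) = -7 + sqrt(J + J) = -7 + sqrt(2*J) = -7 + sqrt(2)*sqrt(J))
v(E, f) = 5 + E
W = 3636/(-7 + 5*I*sqrt(2)) (W = 3636/(-7 + sqrt(2)*sqrt(-25)) = 3636/(-7 + sqrt(2)*(5*I)) = 3636/(-7 + 5*I*sqrt(2)) ≈ -257.09 - 259.7*I)
W - v(-8, -2*4 + 3) = (-2828/11 - 2020*I*sqrt(2)/11) - (5 - 8) = (-2828/11 - 2020*I*sqrt(2)/11) - 1*(-3) = (-2828/11 - 2020*I*sqrt(2)/11) + 3 = -2795/11 - 2020*I*sqrt(2)/11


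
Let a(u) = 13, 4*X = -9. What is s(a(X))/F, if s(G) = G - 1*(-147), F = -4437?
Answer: -160/4437 ≈ -0.036060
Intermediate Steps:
X = -9/4 (X = (1/4)*(-9) = -9/4 ≈ -2.2500)
s(G) = 147 + G (s(G) = G + 147 = 147 + G)
s(a(X))/F = (147 + 13)/(-4437) = 160*(-1/4437) = -160/4437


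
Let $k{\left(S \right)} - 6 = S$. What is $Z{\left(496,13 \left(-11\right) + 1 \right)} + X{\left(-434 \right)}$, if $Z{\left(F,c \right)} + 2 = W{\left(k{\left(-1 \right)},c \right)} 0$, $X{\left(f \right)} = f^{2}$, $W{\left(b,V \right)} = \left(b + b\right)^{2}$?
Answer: $188354$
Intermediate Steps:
$k{\left(S \right)} = 6 + S$
$W{\left(b,V \right)} = 4 b^{2}$ ($W{\left(b,V \right)} = \left(2 b\right)^{2} = 4 b^{2}$)
$Z{\left(F,c \right)} = -2$ ($Z{\left(F,c \right)} = -2 + 4 \left(6 - 1\right)^{2} \cdot 0 = -2 + 4 \cdot 5^{2} \cdot 0 = -2 + 4 \cdot 25 \cdot 0 = -2 + 100 \cdot 0 = -2 + 0 = -2$)
$Z{\left(496,13 \left(-11\right) + 1 \right)} + X{\left(-434 \right)} = -2 + \left(-434\right)^{2} = -2 + 188356 = 188354$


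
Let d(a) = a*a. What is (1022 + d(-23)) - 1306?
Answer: 245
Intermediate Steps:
d(a) = a²
(1022 + d(-23)) - 1306 = (1022 + (-23)²) - 1306 = (1022 + 529) - 1306 = 1551 - 1306 = 245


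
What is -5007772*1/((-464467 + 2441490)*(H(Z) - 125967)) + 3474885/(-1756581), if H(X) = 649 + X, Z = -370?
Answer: -71954888294047309/36374118075814062 ≈ -1.9782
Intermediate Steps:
-5007772*1/((-464467 + 2441490)*(H(Z) - 125967)) + 3474885/(-1756581) = -5007772*1/((-464467 + 2441490)*((649 - 370) - 125967)) + 3474885/(-1756581) = -5007772*1/(1977023*(279 - 125967)) + 3474885*(-1/1756581) = -5007772/(1977023*(-125688)) - 1158295/585527 = -5007772/(-248488066824) - 1158295/585527 = -5007772*(-1/248488066824) - 1158295/585527 = 1251943/62122016706 - 1158295/585527 = -71954888294047309/36374118075814062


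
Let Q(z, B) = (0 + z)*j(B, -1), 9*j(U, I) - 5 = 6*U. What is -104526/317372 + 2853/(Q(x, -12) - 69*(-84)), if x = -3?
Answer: 445942809/2769864130 ≈ 0.16100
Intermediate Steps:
j(U, I) = 5/9 + 2*U/3 (j(U, I) = 5/9 + (6*U)/9 = 5/9 + 2*U/3)
Q(z, B) = z*(5/9 + 2*B/3) (Q(z, B) = (0 + z)*(5/9 + 2*B/3) = z*(5/9 + 2*B/3))
-104526/317372 + 2853/(Q(x, -12) - 69*(-84)) = -104526/317372 + 2853/((⅑)*(-3)*(5 + 6*(-12)) - 69*(-84)) = -104526*1/317372 + 2853/((⅑)*(-3)*(5 - 72) + 5796) = -52263/158686 + 2853/((⅑)*(-3)*(-67) + 5796) = -52263/158686 + 2853/(67/3 + 5796) = -52263/158686 + 2853/(17455/3) = -52263/158686 + 2853*(3/17455) = -52263/158686 + 8559/17455 = 445942809/2769864130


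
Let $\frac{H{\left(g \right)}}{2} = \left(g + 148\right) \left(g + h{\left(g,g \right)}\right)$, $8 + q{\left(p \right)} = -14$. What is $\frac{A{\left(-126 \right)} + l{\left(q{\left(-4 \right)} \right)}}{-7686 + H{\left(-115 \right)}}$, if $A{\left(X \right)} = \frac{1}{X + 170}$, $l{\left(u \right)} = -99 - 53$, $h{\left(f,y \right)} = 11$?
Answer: $\frac{2229}{213400} \approx 0.010445$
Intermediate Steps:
$q{\left(p \right)} = -22$ ($q{\left(p \right)} = -8 - 14 = -22$)
$l{\left(u \right)} = -152$ ($l{\left(u \right)} = -99 - 53 = -152$)
$H{\left(g \right)} = 2 \left(11 + g\right) \left(148 + g\right)$ ($H{\left(g \right)} = 2 \left(g + 148\right) \left(g + 11\right) = 2 \left(148 + g\right) \left(11 + g\right) = 2 \left(11 + g\right) \left(148 + g\right)$)
$A{\left(X \right)} = \frac{1}{170 + X}$
$\frac{A{\left(-126 \right)} + l{\left(q{\left(-4 \right)} \right)}}{-7686 + H{\left(-115 \right)}} = \frac{\frac{1}{170 - 126} - 152}{-7686 + \left(3256 + 2 \left(-115\right)^{2} + 318 \left(-115\right)\right)} = \frac{\frac{1}{44} - 152}{-7686 + \left(3256 + 2 \cdot 13225 - 36570\right)} = \frac{\frac{1}{44} - 152}{-7686 + \left(3256 + 26450 - 36570\right)} = - \frac{6687}{44 \left(-7686 - 6864\right)} = - \frac{6687}{44 \left(-14550\right)} = \left(- \frac{6687}{44}\right) \left(- \frac{1}{14550}\right) = \frac{2229}{213400}$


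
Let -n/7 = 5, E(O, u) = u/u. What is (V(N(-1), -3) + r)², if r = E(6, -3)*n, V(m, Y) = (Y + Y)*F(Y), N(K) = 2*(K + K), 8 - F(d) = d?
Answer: 10201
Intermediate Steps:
F(d) = 8 - d
N(K) = 4*K (N(K) = 2*(2*K) = 4*K)
E(O, u) = 1
V(m, Y) = 2*Y*(8 - Y) (V(m, Y) = (Y + Y)*(8 - Y) = (2*Y)*(8 - Y) = 2*Y*(8 - Y))
n = -35 (n = -7*5 = -35)
r = -35 (r = 1*(-35) = -35)
(V(N(-1), -3) + r)² = (2*(-3)*(8 - 1*(-3)) - 35)² = (2*(-3)*(8 + 3) - 35)² = (2*(-3)*11 - 35)² = (-66 - 35)² = (-101)² = 10201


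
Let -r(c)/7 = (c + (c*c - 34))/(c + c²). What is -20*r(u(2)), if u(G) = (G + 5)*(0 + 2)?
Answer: 352/3 ≈ 117.33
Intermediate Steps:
u(G) = 10 + 2*G (u(G) = (5 + G)*2 = 10 + 2*G)
r(c) = -7*(-34 + c + c²)/(c + c²) (r(c) = -7*(c + (c*c - 34))/(c + c²) = -7*(c + (c² - 34))/(c + c²) = -7*(c + (-34 + c²))/(c + c²) = -7*(-34 + c + c²)/(c + c²))
-20*r(u(2)) = -140*(34 - (10 + 2*2) - (10 + 2*2)²)/((10 + 2*2)*(1 + (10 + 2*2))) = -140*(34 - (10 + 4) - (10 + 4)²)/((10 + 4)*(1 + (10 + 4))) = -140*(34 - 1*14 - 1*14²)/(14*(1 + 14)) = -140*(34 - 14 - 1*196)/(14*15) = -140*(34 - 14 - 196)/(14*15) = -140*(-176)/(14*15) = -20*(-88/15) = 352/3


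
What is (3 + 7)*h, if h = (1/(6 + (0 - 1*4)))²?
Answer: 5/2 ≈ 2.5000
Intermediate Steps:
h = ¼ (h = (1/(6 + (0 - 4)))² = (1/(6 - 4))² = (1/2)² = (½)² = ¼ ≈ 0.25000)
(3 + 7)*h = (3 + 7)*(¼) = 10*(¼) = 5/2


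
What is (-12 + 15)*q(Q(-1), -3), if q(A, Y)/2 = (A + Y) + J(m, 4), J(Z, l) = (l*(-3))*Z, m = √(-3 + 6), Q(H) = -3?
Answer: -36 - 72*√3 ≈ -160.71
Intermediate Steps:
m = √3 ≈ 1.7320
J(Z, l) = -3*Z*l (J(Z, l) = (-3*l)*Z = -3*Z*l)
q(A, Y) = -24*√3 + 2*A + 2*Y (q(A, Y) = 2*((A + Y) - 3*√3*4) = 2*((A + Y) - 12*√3) = 2*(A + Y - 12*√3) = -24*√3 + 2*A + 2*Y)
(-12 + 15)*q(Q(-1), -3) = (-12 + 15)*(-24*√3 + 2*(-3) + 2*(-3)) = 3*(-24*√3 - 6 - 6) = 3*(-12 - 24*√3) = -36 - 72*√3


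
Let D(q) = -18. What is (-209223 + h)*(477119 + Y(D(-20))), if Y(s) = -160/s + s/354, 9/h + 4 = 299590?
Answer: -882241964776458781/8837787 ≈ -9.9826e+10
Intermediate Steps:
h = 3/99862 (h = 9/(-4 + 299590) = 9/299586 = 9*(1/299586) = 3/99862 ≈ 3.0041e-5)
Y(s) = -160/s + s/354 (Y(s) = -160/s + s*(1/354) = -160/s + s/354)
(-209223 + h)*(477119 + Y(D(-20))) = (-209223 + 3/99862)*(477119 + (-160/(-18) + (1/354)*(-18))) = -20893427223*(477119 + (-160*(-1/18) - 3/59))/99862 = -20893427223*(477119 + (80/9 - 3/59))/99862 = -20893427223*(477119 + 4693/531)/99862 = -20893427223/99862*253354882/531 = -882241964776458781/8837787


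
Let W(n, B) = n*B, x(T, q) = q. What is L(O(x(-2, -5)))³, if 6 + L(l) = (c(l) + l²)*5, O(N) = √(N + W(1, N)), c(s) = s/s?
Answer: -132651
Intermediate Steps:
c(s) = 1
W(n, B) = B*n
O(N) = √2*√N (O(N) = √(N + N*1) = √(N + N) = √(2*N) = √2*√N)
L(l) = -1 + 5*l² (L(l) = -6 + (1 + l²)*5 = -6 + (5 + 5*l²) = -1 + 5*l²)
L(O(x(-2, -5)))³ = (-1 + 5*(√2*√(-5))²)³ = (-1 + 5*(√2*(I*√5))²)³ = (-1 + 5*(I*√10)²)³ = (-1 + 5*(-10))³ = (-1 - 50)³ = (-51)³ = -132651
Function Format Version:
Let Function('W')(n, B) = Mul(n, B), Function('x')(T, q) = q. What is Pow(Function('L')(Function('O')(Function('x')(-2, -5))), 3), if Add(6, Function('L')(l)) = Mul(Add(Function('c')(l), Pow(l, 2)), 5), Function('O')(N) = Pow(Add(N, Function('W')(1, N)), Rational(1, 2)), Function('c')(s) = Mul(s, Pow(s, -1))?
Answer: -132651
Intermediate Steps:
Function('c')(s) = 1
Function('W')(n, B) = Mul(B, n)
Function('O')(N) = Mul(Pow(2, Rational(1, 2)), Pow(N, Rational(1, 2))) (Function('O')(N) = Pow(Add(N, Mul(N, 1)), Rational(1, 2)) = Pow(Add(N, N), Rational(1, 2)) = Pow(Mul(2, N), Rational(1, 2)) = Mul(Pow(2, Rational(1, 2)), Pow(N, Rational(1, 2))))
Function('L')(l) = Add(-1, Mul(5, Pow(l, 2))) (Function('L')(l) = Add(-6, Mul(Add(1, Pow(l, 2)), 5)) = Add(-6, Add(5, Mul(5, Pow(l, 2)))) = Add(-1, Mul(5, Pow(l, 2))))
Pow(Function('L')(Function('O')(Function('x')(-2, -5))), 3) = Pow(Add(-1, Mul(5, Pow(Mul(Pow(2, Rational(1, 2)), Pow(-5, Rational(1, 2))), 2))), 3) = Pow(Add(-1, Mul(5, Pow(Mul(Pow(2, Rational(1, 2)), Mul(I, Pow(5, Rational(1, 2)))), 2))), 3) = Pow(Add(-1, Mul(5, Pow(Mul(I, Pow(10, Rational(1, 2))), 2))), 3) = Pow(Add(-1, Mul(5, -10)), 3) = Pow(Add(-1, -50), 3) = Pow(-51, 3) = -132651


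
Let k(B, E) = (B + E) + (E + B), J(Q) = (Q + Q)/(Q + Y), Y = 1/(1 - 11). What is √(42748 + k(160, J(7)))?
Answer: 2*√51266517/69 ≈ 207.54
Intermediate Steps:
Y = -⅒ (Y = 1/(-10) = -⅒ ≈ -0.10000)
J(Q) = 2*Q/(-⅒ + Q) (J(Q) = (Q + Q)/(Q - ⅒) = (2*Q)/(-⅒ + Q) = 2*Q/(-⅒ + Q))
k(B, E) = 2*B + 2*E (k(B, E) = (B + E) + (B + E) = 2*B + 2*E)
√(42748 + k(160, J(7))) = √(42748 + (2*160 + 2*(20*7/(-1 + 10*7)))) = √(42748 + (320 + 2*(20*7/(-1 + 70)))) = √(42748 + (320 + 2*(20*7/69))) = √(42748 + (320 + 2*(20*7*(1/69)))) = √(42748 + (320 + 2*(140/69))) = √(42748 + (320 + 280/69)) = √(42748 + 22360/69) = √(2971972/69) = 2*√51266517/69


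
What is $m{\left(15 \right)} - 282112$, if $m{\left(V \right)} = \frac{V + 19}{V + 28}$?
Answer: $- \frac{12130782}{43} \approx -2.8211 \cdot 10^{5}$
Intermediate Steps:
$m{\left(V \right)} = \frac{19 + V}{28 + V}$
$m{\left(15 \right)} - 282112 = \frac{19 + 15}{28 + 15} - 282112 = \frac{1}{43} \cdot 34 - 282112 = \frac{34}{43} - 282112 = - \frac{12130782}{43}$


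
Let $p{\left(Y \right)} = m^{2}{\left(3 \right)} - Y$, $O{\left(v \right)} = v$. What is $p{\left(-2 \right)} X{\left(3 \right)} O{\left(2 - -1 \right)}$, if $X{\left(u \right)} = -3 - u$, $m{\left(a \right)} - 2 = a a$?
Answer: $-2214$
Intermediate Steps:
$m{\left(a \right)} = 2 + a^{2}$ ($m{\left(a \right)} = 2 + a a = 2 + a^{2}$)
$p{\left(Y \right)} = 121 - Y$ ($p{\left(Y \right)} = \left(2 + 3^{2}\right)^{2} - Y = \left(2 + 9\right)^{2} - Y = 11^{2} - Y = 121 - Y$)
$p{\left(-2 \right)} X{\left(3 \right)} O{\left(2 - -1 \right)} = \left(121 - -2\right) \left(-3 - 3\right) \left(2 - -1\right) = \left(121 + 2\right) \left(-3 - 3\right) \left(2 + 1\right) = 123 \left(-6\right) 3 = \left(-738\right) 3 = -2214$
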